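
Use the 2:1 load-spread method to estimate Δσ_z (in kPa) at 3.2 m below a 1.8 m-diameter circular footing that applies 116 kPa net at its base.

By the 2:1 method the load spreads at 1 horizontal : 2 vertical, so at depth z the loaded area has grown by z in each plan dimension:
Δσ ≈ qD²/(D+z)² = 116×1.8²/(1.8+3.2)² = 15.034 kPa

Δσ_z ≈ 15 kPa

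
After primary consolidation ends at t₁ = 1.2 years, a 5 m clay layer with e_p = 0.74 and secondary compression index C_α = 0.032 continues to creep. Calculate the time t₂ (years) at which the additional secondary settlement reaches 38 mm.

t₂ ≈ 3.11 years

S_s = C_α·H/(1+e_p)·log₁₀(t₂/t₁) ⇒ log₁₀(t₂/t₁) = S_s·(1+e_p)/(C_α·H).
log₁₀(t₂/t₁) = 0.038 × (1+0.74) / (0.032×5) = 0.4133
t₂ = t₁ × 10^0.4133 = 1.2 × 2.59 = 3.108 years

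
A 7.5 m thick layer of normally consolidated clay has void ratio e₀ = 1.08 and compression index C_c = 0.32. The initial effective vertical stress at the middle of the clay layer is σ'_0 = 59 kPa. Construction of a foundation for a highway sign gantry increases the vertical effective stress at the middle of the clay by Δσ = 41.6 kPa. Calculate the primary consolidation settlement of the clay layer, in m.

Final effective stress: σ'_f = σ'_0 + Δσ = 59 + 41.6 = 100.6 kPa.
Normally consolidated clay, so the full stress increment lies on the virgin compression line:
S_c = C_c·H/(1+e₀)·log₁₀(σ'_f/σ'_0) = 0.32×7.5/(1+1.08)×log₁₀(100.6/59)
    = 1.1538 × 0.23175 = 0.2674 m

S_c ≈ 0.267 m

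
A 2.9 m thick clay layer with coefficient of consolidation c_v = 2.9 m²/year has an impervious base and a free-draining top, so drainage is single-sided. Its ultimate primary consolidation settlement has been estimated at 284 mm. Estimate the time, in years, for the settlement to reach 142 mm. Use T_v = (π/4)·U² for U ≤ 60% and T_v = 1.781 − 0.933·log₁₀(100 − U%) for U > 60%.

Drainage path length: H_d = H = 2.9 m (single drainage).
U = S(t)/S_ult = 142/284 = 0.5.
U ≤ 60%: T_v = (π/4)·U² = (π/4)×0.5² = 0.19635.
t = T_v·H_d²/c_v = 0.19635×2.9²/2.9 = 0.5694 years.

t ≈ 0.569 years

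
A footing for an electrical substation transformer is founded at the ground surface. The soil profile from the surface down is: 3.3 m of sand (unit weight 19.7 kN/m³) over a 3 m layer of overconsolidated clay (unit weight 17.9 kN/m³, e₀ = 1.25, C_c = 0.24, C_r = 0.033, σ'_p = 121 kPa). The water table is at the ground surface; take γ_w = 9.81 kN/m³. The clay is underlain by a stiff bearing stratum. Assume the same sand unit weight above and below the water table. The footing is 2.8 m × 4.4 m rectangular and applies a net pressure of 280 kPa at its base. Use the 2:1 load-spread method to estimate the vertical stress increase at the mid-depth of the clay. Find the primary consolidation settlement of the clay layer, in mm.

Mid-depth of clay below the ground surface: z = 3.3 + 3/2 = 4.8 m.
Total vertical stress at mid-clay: σ_v = 19.7×3.3 + 17.9×1.5 = 91.86 kPa.
Pore pressure: u = 9.81×(4.8 − 0) = 47.088 kPa.
Initial effective stress: σ'_0 = σ_v − u = 91.86 − 47.088 = 44.772 kPa.
Stress increase at mid-clay by the 2:1 spreading method:
Δσ = qBL/((B+z)(L+z)) = 280×2.8×4.4/((2.8+4.8)(4.4+4.8)) = 49.336 kPa
Final effective stress: σ'_f = 44.772 + 49.336 = 94.108 kPa.
σ'_f = 94.108 ≤ σ'_p = 121 kPa, so the clay remains overconsolidated and only the recompression index applies:
S_c = C_r·H/(1+e₀)·log₁₀(σ'_f/σ'_0) = 0.033×3/2.25×log₁₀(94.108/44.772)
    = 0.043999 × 0.32262 = 0.01419 m

S_c ≈ 14.2 mm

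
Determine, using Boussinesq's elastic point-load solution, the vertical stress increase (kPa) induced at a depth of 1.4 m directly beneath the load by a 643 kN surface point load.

Δσ_z ≈ 157 kPa

Boussinesq vertical stress below a point load on an elastic half-space:
Δσ_z = 3P/(2πz²) · [1 + (r/z)²]^(−5/2)
r/z = 0/1.4 = 0; [1+(r/z)²]^(−5/2) = 1.
Δσ_z = 3×643/(2π×1.4²) × 1 = 156.64 × 1 = 156.6 kPa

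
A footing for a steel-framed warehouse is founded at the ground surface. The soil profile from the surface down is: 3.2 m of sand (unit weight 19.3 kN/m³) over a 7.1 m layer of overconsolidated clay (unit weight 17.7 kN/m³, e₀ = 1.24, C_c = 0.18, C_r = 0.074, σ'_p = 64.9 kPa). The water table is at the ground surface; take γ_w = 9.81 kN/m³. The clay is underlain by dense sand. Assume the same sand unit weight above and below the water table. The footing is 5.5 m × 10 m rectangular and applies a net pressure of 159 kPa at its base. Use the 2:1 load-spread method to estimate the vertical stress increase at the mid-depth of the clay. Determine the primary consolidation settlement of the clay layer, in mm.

Mid-depth of clay below the ground surface: z = 3.2 + 7.1/2 = 6.75 m.
Total vertical stress at mid-clay: σ_v = 19.3×3.2 + 17.7×3.55 = 124.59 kPa.
Pore pressure: u = 9.81×(6.75 − 0) = 66.218 kPa.
Initial effective stress: σ'_0 = σ_v − u = 124.59 − 66.218 = 58.372 kPa.
Stress increase at mid-clay by the 2:1 spreading method:
Δσ = qBL/((B+z)(L+z)) = 159×5.5×10/((5.5+6.75)(10+6.75)) = 42.62 kPa
Final effective stress: σ'_f = 58.372 + 42.62 = 100.99 kPa.
σ'_f = 100.99 > σ'_p = 64.9 kPa, so the stress path crosses the preconsolidation pressure — recompression up to σ'_p, then virgin compression beyond:
S_c = H/(1+e₀)·[C_r·log₁₀(σ'_p/σ'_0) + C_c·log₁₀(σ'_f/σ'_p)]
    = 7.1/2.24 × [0.074×log₁₀(64.9/58.372) + 0.18×log₁₀(100.99/64.9)]
    = 3.1696 × [0.003407 + 0.034566] = 0.1204 m

S_c ≈ 120 mm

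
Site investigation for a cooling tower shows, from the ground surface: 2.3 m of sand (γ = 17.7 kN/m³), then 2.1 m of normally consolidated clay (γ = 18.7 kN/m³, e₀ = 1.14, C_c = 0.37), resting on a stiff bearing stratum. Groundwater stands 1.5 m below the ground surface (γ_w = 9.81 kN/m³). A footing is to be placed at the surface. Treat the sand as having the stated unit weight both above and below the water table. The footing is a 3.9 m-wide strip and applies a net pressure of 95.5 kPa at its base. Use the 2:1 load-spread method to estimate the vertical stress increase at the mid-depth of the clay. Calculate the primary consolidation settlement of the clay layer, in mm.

S_c ≈ 126 mm

Mid-depth of clay below the ground surface: z = 2.3 + 2.1/2 = 3.35 m.
Total vertical stress at mid-clay: σ_v = 17.7×2.3 + 18.7×1.05 = 60.345 kPa.
Pore pressure: u = 9.81×(3.35 − 1.5) = 18.149 kPa.
Initial effective stress: σ'_0 = σ_v − u = 60.345 − 18.149 = 42.196 kPa.
Stress increase at mid-clay by the 2:1 spreading method:
Δσ = qB/(B+z) = 95.5×3.9/(3.9+3.35) = 51.372 kPa
Final effective stress: σ'_f = σ'_0 + Δσ = 42.196 + 51.372 = 93.568 kPa.
Normally consolidated clay, so the full stress increment lies on the virgin compression line:
S_c = C_c·H/(1+e₀)·log₁₀(σ'_f/σ'_0) = 0.37×2.1/(1+1.14)×log₁₀(93.568/42.196)
    = 0.36308 × 0.34586 = 0.1256 m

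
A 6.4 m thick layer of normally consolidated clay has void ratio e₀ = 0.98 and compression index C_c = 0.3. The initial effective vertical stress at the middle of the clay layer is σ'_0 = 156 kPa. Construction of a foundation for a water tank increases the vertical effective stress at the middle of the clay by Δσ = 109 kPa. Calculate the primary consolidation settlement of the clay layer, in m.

Final effective stress: σ'_f = σ'_0 + Δσ = 156 + 109 = 265 kPa.
Normally consolidated clay, so the full stress increment lies on the virgin compression line:
S_c = C_c·H/(1+e₀)·log₁₀(σ'_f/σ'_0) = 0.3×6.4/(1+0.98)×log₁₀(265/156)
    = 0.9697 × 0.23012 = 0.2231 m

S_c ≈ 0.223 m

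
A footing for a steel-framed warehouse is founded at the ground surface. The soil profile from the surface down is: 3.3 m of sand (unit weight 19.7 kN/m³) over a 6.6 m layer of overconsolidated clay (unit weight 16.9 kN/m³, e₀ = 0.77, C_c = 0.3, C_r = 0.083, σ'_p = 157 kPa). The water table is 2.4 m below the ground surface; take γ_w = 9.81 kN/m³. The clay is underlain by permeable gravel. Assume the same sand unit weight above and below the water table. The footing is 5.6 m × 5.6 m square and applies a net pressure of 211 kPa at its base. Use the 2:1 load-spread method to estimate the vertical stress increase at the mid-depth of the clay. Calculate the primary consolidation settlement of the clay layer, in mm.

S_c ≈ 59.6 mm

Mid-depth of clay below the ground surface: z = 3.3 + 6.6/2 = 6.6 m.
Total vertical stress at mid-clay: σ_v = 19.7×3.3 + 16.9×3.3 = 120.78 kPa.
Pore pressure: u = 9.81×(6.6 − 2.4) = 41.202 kPa.
Initial effective stress: σ'_0 = σ_v − u = 120.78 − 41.202 = 79.578 kPa.
Stress increase at mid-clay by the 2:1 spreading method:
Δσ = qBL/((B+z)(L+z)) = 211×5.6×5.6/((5.6+6.6)(5.6+6.6)) = 44.457 kPa
Final effective stress: σ'_f = 79.578 + 44.457 = 124.03 kPa.
σ'_f = 124.03 ≤ σ'_p = 157 kPa, so the clay remains overconsolidated and only the recompression index applies:
S_c = C_r·H/(1+e₀)·log₁₀(σ'_f/σ'_0) = 0.083×6.6/1.77×log₁₀(124.03/79.578)
    = 0.30949 × 0.19273 = 0.05965 m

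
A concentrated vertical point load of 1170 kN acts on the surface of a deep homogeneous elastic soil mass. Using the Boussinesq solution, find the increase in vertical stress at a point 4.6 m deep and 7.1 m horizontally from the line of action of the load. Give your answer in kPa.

Δσ_z ≈ 1.25 kPa

Boussinesq vertical stress below a point load on an elastic half-space:
Δσ_z = 3P/(2πz²) · [1 + (r/z)²]^(−5/2)
r/z = 7.1/4.6 = 1.5435; [1+(r/z)²]^(−5/2) = 0.047529.
Δσ_z = 3×1170/(2π×4.6²) × 0.047529 = 26.4 × 0.047529 = 1.255 kPa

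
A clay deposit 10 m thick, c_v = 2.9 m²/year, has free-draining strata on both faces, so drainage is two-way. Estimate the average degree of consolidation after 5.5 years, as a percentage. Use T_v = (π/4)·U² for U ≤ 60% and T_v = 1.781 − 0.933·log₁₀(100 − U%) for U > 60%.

U ≈ 83.2 %

Drainage path length: H_d = H/2 = 5 m (double drainage).
T_v = c_v·t/H_d² = 2.9×5.5/5² = 0.638.
T_v = 0.638 corresponds to the U > 60% branch:
U = 1 − 10^((1.781 − T_v)/0.933)/100 = 0.8321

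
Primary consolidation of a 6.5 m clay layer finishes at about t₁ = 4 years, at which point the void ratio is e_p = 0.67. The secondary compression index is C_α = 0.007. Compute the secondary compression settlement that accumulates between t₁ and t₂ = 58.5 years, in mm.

Secondary compression: S_s = C_α·H/(1+e_p)·log₁₀(t₂/t₁)
S_s = 0.007×6.5/(1+0.67)×log₁₀(58.5/4)
    = 0.02725 × 1.165 = 0.03174 m

S_s ≈ 31.7 mm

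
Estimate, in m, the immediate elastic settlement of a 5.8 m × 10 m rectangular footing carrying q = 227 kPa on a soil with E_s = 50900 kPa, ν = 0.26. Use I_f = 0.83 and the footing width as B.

S_e ≈ 0.02 m

Immediate (elastic) settlement: S_e = q·B·(1−ν²)/E_s · I_f.
S_e = 227 × 5.8 × (1 − 0.26²) / 50900 × 0.83
    = 227 × 5.8 × 0.9324 / 50900 × 0.83
    = 0.02002 m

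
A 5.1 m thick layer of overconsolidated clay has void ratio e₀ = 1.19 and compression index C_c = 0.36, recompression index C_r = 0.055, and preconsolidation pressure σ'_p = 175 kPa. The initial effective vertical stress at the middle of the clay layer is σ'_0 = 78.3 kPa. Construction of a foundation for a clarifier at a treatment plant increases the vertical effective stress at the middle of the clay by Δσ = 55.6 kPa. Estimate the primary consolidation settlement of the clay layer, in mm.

Final effective stress: σ'_f = 78.3 + 55.6 = 133.9 kPa.
σ'_f = 133.9 ≤ σ'_p = 175 kPa, so the clay remains overconsolidated and only the recompression index applies:
S_c = C_r·H/(1+e₀)·log₁₀(σ'_f/σ'_0) = 0.055×5.1/2.19×log₁₀(133.9/78.3)
    = 0.12808 × 0.23302 = 0.02985 m

S_c ≈ 29.8 mm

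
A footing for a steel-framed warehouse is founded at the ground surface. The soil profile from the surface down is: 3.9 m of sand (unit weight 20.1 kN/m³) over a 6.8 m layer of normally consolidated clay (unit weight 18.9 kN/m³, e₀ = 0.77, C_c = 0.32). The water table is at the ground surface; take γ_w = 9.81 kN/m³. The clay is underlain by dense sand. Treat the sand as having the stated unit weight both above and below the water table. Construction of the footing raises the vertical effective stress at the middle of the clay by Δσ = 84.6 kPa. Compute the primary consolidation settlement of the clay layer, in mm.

S_c ≈ 419 mm

Mid-depth of clay below the ground surface: z = 3.9 + 6.8/2 = 7.3 m.
Total vertical stress at mid-clay: σ_v = 20.1×3.9 + 18.9×3.4 = 142.65 kPa.
Pore pressure: u = 9.81×(7.3 − 0) = 71.613 kPa.
Initial effective stress: σ'_0 = σ_v − u = 142.65 − 71.613 = 71.037 kPa.
Final effective stress: σ'_f = σ'_0 + Δσ = 71.037 + 84.6 = 155.64 kPa.
Normally consolidated clay, so the full stress increment lies on the virgin compression line:
S_c = C_c·H/(1+e₀)·log₁₀(σ'_f/σ'_0) = 0.32×6.8/(1+0.77)×log₁₀(155.64/71.037)
    = 1.2294 × 0.34064 = 0.4188 m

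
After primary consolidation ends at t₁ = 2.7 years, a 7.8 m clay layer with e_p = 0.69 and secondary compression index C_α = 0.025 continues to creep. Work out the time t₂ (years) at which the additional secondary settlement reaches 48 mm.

S_s = C_α·H/(1+e_p)·log₁₀(t₂/t₁) ⇒ log₁₀(t₂/t₁) = S_s·(1+e_p)/(C_α·H).
log₁₀(t₂/t₁) = 0.048 × (1+0.69) / (0.025×7.8) = 0.416
t₂ = t₁ × 10^0.416 = 2.7 × 2.606 = 7.037 years

t₂ ≈ 7.04 years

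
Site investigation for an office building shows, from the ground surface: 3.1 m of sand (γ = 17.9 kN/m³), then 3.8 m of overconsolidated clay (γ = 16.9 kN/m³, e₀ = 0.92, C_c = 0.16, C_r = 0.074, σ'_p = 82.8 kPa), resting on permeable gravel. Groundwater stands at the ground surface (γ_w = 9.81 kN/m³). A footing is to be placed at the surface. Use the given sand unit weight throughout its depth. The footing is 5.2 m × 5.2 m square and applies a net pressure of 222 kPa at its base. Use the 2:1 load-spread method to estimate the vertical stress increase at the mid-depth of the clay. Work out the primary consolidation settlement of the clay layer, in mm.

S_c ≈ 69.3 mm

Mid-depth of clay below the ground surface: z = 3.1 + 3.8/2 = 5 m.
Total vertical stress at mid-clay: σ_v = 17.9×3.1 + 16.9×1.9 = 87.6 kPa.
Pore pressure: u = 9.81×(5 − 0) = 49.05 kPa.
Initial effective stress: σ'_0 = σ_v − u = 87.6 − 49.05 = 38.55 kPa.
Stress increase at mid-clay by the 2:1 spreading method:
Δσ = qBL/((B+z)(L+z)) = 222×5.2×5.2/((5.2+5)(5.2+5)) = 57.698 kPa
Final effective stress: σ'_f = 38.55 + 57.698 = 96.248 kPa.
σ'_f = 96.248 > σ'_p = 82.8 kPa, so the stress path crosses the preconsolidation pressure — recompression up to σ'_p, then virgin compression beyond:
S_c = H/(1+e₀)·[C_r·log₁₀(σ'_p/σ'_0) + C_c·log₁₀(σ'_f/σ'_p)]
    = 3.8/1.92 × [0.074×log₁₀(82.8/38.55) + 0.16×log₁₀(96.248/82.8)]
    = 1.9792 × [0.024568 + 0.010458] = 0.06932 m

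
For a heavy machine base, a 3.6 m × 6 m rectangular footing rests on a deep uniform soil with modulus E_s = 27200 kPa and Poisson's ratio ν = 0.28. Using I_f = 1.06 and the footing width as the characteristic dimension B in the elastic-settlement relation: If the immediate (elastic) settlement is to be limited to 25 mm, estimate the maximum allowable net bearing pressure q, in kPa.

q ≈ 193 kPa

S_e = q·B·(1−ν²)/E_s · I_f  ⇒  q = S_e·E_s / (B·(1−ν²)·I_f).
q = 0.025 × 27200 / (3.6 × 0.9216 × 1.06) = 193.4 kPa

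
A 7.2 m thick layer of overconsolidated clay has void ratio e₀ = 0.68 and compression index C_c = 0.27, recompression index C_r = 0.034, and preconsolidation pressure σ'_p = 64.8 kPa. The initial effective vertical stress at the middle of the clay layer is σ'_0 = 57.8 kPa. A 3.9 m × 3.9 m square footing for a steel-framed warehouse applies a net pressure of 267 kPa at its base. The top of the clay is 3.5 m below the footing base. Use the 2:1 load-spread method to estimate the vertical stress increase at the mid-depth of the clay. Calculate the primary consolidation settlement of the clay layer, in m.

Mid-depth of clay below the footing base: z = 3.5 + 7.2/2 = 7.1 m.
Stress increase at mid-clay by the 2:1 spreading method:
Δσ = qBL/((B+z)(L+z)) = 267×3.9×3.9/((3.9+7.1)(3.9+7.1)) = 33.563 kPa
Final effective stress: σ'_f = 57.8 + 33.563 = 91.363 kPa.
σ'_f = 91.363 > σ'_p = 64.8 kPa, so the stress path crosses the preconsolidation pressure — recompression up to σ'_p, then virgin compression beyond:
S_c = H/(1+e₀)·[C_r·log₁₀(σ'_p/σ'_0) + C_c·log₁₀(σ'_f/σ'_p)]
    = 7.2/1.68 × [0.034×log₁₀(64.8/57.8) + 0.27×log₁₀(91.363/64.8)]
    = 4.2857 × [0.001688 + 0.040283] = 0.1799 m

S_c ≈ 0.18 m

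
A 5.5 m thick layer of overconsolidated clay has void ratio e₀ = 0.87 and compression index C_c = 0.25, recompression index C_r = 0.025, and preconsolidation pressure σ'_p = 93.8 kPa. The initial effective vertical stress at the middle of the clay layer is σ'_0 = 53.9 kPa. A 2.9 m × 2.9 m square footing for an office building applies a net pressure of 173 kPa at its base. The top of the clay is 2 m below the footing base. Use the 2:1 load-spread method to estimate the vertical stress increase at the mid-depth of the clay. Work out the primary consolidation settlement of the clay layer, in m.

Mid-depth of clay below the footing base: z = 2 + 5.5/2 = 4.75 m.
Stress increase at mid-clay by the 2:1 spreading method:
Δσ = qBL/((B+z)(L+z)) = 173×2.9×2.9/((2.9+4.75)(2.9+4.75)) = 24.861 kPa
Final effective stress: σ'_f = 53.9 + 24.861 = 78.761 kPa.
σ'_f = 78.761 ≤ σ'_p = 93.8 kPa, so the clay remains overconsolidated and only the recompression index applies:
S_c = C_r·H/(1+e₀)·log₁₀(σ'_f/σ'_0) = 0.025×5.5/1.87×log₁₀(78.761/53.9)
    = 0.07353 × 0.16472 = 0.01211 m

S_c ≈ 0.0121 m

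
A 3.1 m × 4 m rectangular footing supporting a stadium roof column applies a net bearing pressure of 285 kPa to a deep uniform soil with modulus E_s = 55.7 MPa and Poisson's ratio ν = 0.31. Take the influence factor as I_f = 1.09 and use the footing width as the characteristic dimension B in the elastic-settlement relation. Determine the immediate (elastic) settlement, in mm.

Immediate (elastic) settlement: S_e = q·B·(1−ν²)/E_s · I_f.
E_s = 55.7 MPa = 55700 kPa.
S_e = 285 × 3.1 × (1 − 0.31²) / 55700 × 1.09
    = 285 × 3.1 × 0.9039 / 55700 × 1.09
    = 0.01563 m = 15.63 mm

S_e ≈ 15.6 mm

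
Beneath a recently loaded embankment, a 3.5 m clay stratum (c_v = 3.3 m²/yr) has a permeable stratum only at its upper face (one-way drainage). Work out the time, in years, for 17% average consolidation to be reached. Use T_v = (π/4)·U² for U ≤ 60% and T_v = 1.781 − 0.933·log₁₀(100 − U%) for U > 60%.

t ≈ 0.0843 years

Drainage path length: H_d = H = 3.5 m (single drainage).
U ≤ 60%: T_v = (π/4)·U² = (π/4)×0.17² = 0.022698.
t = T_v·H_d²/c_v = 0.022698×3.5²/3.3 = 0.08426 years.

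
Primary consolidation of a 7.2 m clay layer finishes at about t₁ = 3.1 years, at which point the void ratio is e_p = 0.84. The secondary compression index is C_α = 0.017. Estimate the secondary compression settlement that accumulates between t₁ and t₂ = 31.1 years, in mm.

Secondary compression: S_s = C_α·H/(1+e_p)·log₁₀(t₂/t₁)
S_s = 0.017×7.2/(1+0.84)×log₁₀(31.1/3.1)
    = 0.06652 × 1.001 = 0.06661 m

S_s ≈ 66.6 mm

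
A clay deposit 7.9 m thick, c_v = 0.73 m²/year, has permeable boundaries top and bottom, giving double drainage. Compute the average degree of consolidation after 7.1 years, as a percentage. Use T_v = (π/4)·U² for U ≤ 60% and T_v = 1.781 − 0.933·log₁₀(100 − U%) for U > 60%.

Drainage path length: H_d = H/2 = 3.95 m (double drainage).
T_v = c_v·t/H_d² = 0.73×7.1/3.95² = 0.33219.
T_v = 0.33219 corresponds to the U > 60% branch:
U = 1 − 10^((1.781 − T_v)/0.933)/100 = 0.6428

U ≈ 64.3 %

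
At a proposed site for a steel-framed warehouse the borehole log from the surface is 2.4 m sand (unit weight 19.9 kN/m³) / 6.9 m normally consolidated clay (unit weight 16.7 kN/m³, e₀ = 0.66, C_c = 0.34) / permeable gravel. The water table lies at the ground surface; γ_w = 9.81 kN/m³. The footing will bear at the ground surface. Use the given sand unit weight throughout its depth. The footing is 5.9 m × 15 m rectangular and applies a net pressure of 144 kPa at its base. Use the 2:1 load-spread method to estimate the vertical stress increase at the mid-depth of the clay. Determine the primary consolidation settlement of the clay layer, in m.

Mid-depth of clay below the ground surface: z = 2.4 + 6.9/2 = 5.85 m.
Total vertical stress at mid-clay: σ_v = 19.9×2.4 + 16.7×3.45 = 105.38 kPa.
Pore pressure: u = 9.81×(5.85 − 0) = 57.389 kPa.
Initial effective stress: σ'_0 = σ_v − u = 105.38 − 57.389 = 47.991 kPa.
Stress increase at mid-clay by the 2:1 spreading method:
Δσ = qBL/((B+z)(L+z)) = 144×5.9×15/((5.9+5.85)(15+5.85)) = 52.019 kPa
Final effective stress: σ'_f = σ'_0 + Δσ = 47.991 + 52.019 = 100.01 kPa.
Normally consolidated clay, so the full stress increment lies on the virgin compression line:
S_c = C_c·H/(1+e₀)·log₁₀(σ'_f/σ'_0) = 0.34×6.9/(1+0.66)×log₁₀(100.01/47.991)
    = 1.4133 × 0.31888 = 0.4507 m

S_c ≈ 0.451 m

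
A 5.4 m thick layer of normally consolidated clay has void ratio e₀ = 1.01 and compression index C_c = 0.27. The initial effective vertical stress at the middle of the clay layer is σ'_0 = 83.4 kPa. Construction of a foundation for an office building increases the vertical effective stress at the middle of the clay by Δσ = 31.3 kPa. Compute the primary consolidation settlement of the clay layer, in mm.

Final effective stress: σ'_f = σ'_0 + Δσ = 83.4 + 31.3 = 114.7 kPa.
Normally consolidated clay, so the full stress increment lies on the virgin compression line:
S_c = C_c·H/(1+e₀)·log₁₀(σ'_f/σ'_0) = 0.27×5.4/(1+1.01)×log₁₀(114.7/83.4)
    = 0.72537 × 0.1384 = 0.1004 m

S_c ≈ 100 mm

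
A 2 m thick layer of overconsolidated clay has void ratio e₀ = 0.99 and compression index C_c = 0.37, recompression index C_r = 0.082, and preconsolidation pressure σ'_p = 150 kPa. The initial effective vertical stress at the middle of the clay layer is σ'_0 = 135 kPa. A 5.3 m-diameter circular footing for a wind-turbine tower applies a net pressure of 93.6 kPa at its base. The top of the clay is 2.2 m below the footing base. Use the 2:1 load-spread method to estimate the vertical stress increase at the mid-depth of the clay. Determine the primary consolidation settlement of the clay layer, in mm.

Mid-depth of clay below the footing base: z = 2.2 + 2/2 = 3.2 m.
Stress increase at mid-clay by the 2:1 spreading method:
Δσ ≈ qD²/(D+z)² = 93.6×5.3²/(5.3+3.2)² = 36.391 kPa
Final effective stress: σ'_f = 135 + 36.391 = 171.39 kPa.
σ'_f = 171.39 > σ'_p = 150 kPa, so the stress path crosses the preconsolidation pressure — recompression up to σ'_p, then virgin compression beyond:
S_c = H/(1+e₀)·[C_r·log₁₀(σ'_p/σ'_0) + C_c·log₁₀(σ'_f/σ'_p)]
    = 2/1.99 × [0.082×log₁₀(150/135) + 0.37×log₁₀(171.39/150)]
    = 1.005 × [0.0037521 + 0.021421] = 0.0253 m

S_c ≈ 25.3 mm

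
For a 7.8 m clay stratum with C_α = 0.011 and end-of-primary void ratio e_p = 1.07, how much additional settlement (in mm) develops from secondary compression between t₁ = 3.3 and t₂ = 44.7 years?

S_s ≈ 46.9 mm

Secondary compression: S_s = C_α·H/(1+e_p)·log₁₀(t₂/t₁)
S_s = 0.011×7.8/(1+1.07)×log₁₀(44.7/3.3)
    = 0.04145 × 1.132 = 0.04691 m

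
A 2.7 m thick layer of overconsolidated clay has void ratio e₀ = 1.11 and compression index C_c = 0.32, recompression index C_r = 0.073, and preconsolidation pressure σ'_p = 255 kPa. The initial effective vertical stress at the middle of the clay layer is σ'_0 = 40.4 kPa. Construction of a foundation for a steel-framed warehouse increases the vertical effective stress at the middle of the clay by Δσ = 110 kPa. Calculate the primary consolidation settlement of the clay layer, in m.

S_c ≈ 0.0533 m

Final effective stress: σ'_f = 40.4 + 110 = 150.4 kPa.
σ'_f = 150.4 ≤ σ'_p = 255 kPa, so the clay remains overconsolidated and only the recompression index applies:
S_c = C_r·H/(1+e₀)·log₁₀(σ'_f/σ'_0) = 0.073×2.7/2.11×log₁₀(150.4/40.4)
    = 0.093411 × 0.57087 = 0.05333 m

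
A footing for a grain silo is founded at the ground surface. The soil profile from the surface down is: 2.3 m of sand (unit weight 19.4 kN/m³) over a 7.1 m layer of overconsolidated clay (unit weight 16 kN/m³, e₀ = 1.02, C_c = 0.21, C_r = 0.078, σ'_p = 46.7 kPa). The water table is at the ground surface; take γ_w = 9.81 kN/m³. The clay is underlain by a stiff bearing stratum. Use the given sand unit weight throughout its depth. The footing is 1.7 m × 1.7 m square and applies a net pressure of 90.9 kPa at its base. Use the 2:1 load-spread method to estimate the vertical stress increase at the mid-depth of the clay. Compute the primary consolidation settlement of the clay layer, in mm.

Mid-depth of clay below the ground surface: z = 2.3 + 7.1/2 = 5.85 m.
Total vertical stress at mid-clay: σ_v = 19.4×2.3 + 16×3.55 = 101.42 kPa.
Pore pressure: u = 9.81×(5.85 − 0) = 57.389 kPa.
Initial effective stress: σ'_0 = σ_v − u = 101.42 − 57.389 = 44.031 kPa.
Stress increase at mid-clay by the 2:1 spreading method:
Δσ = qBL/((B+z)(L+z)) = 90.9×1.7×1.7/((1.7+5.85)(1.7+5.85)) = 4.6086 kPa
Final effective stress: σ'_f = 44.031 + 4.6086 = 48.64 kPa.
σ'_f = 48.64 > σ'_p = 46.7 kPa, so the stress path crosses the preconsolidation pressure — recompression up to σ'_p, then virgin compression beyond:
S_c = H/(1+e₀)·[C_r·log₁₀(σ'_p/σ'_0) + C_c·log₁₀(σ'_f/σ'_p)]
    = 7.1/2.02 × [0.078×log₁₀(46.7/44.031) + 0.21×log₁₀(48.64/46.7)]
    = 3.5149 × [0.0019935 + 0.0037121] = 0.02005 m

S_c ≈ 20.1 mm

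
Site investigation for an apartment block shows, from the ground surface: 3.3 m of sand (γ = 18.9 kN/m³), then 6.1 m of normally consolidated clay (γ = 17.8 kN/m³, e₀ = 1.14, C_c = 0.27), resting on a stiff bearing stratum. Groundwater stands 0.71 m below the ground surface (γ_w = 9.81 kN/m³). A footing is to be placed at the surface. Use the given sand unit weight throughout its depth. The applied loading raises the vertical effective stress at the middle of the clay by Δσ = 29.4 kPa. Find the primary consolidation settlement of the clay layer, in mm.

S_c ≈ 131 mm

Mid-depth of clay below the ground surface: z = 3.3 + 6.1/2 = 6.35 m.
Total vertical stress at mid-clay: σ_v = 18.9×3.3 + 17.8×3.05 = 116.66 kPa.
Pore pressure: u = 9.81×(6.35 − 0.71) = 55.328 kPa.
Initial effective stress: σ'_0 = σ_v − u = 116.66 − 55.328 = 61.332 kPa.
Final effective stress: σ'_f = σ'_0 + Δσ = 61.332 + 29.4 = 90.732 kPa.
Normally consolidated clay, so the full stress increment lies on the virgin compression line:
S_c = C_c·H/(1+e₀)·log₁₀(σ'_f/σ'_0) = 0.27×6.1/(1+1.14)×log₁₀(90.732/61.332)
    = 0.76963 × 0.17007 = 0.1309 m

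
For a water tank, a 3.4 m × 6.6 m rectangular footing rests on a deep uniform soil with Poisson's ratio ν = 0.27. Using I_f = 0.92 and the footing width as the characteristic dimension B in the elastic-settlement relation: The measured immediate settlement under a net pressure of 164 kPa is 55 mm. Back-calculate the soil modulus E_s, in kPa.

S_e = q·B·(1−ν²)/E_s · I_f  ⇒  E_s = q·B·(1−ν²)·I_f / S_e.
E_s = 164 × 3.4 × 0.9271 × 0.92 / 0.055 = 8647 kPa

E_s ≈ 8650 kPa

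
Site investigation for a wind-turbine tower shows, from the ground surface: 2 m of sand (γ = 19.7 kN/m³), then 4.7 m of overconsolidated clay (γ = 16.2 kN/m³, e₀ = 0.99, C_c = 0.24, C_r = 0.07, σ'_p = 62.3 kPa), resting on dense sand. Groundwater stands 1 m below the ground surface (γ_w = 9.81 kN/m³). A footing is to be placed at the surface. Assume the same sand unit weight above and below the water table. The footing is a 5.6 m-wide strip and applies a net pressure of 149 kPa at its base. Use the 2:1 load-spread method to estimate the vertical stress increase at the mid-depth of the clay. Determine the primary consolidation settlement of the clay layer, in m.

S_c ≈ 0.202 m

Mid-depth of clay below the ground surface: z = 2 + 4.7/2 = 4.35 m.
Total vertical stress at mid-clay: σ_v = 19.7×2 + 16.2×2.35 = 77.47 kPa.
Pore pressure: u = 9.81×(4.35 − 1) = 32.864 kPa.
Initial effective stress: σ'_0 = σ_v − u = 77.47 − 32.864 = 44.606 kPa.
Stress increase at mid-clay by the 2:1 spreading method:
Δσ = qB/(B+z) = 149×5.6/(5.6+4.35) = 83.859 kPa
Final effective stress: σ'_f = 44.606 + 83.859 = 128.47 kPa.
σ'_f = 128.47 > σ'_p = 62.3 kPa, so the stress path crosses the preconsolidation pressure — recompression up to σ'_p, then virgin compression beyond:
S_c = H/(1+e₀)·[C_r·log₁₀(σ'_p/σ'_0) + C_c·log₁₀(σ'_f/σ'_p)]
    = 4.7/1.99 × [0.07×log₁₀(62.3/44.606) + 0.24×log₁₀(128.47/62.3)]
    = 2.3618 × [0.010157 + 0.075435] = 0.2022 m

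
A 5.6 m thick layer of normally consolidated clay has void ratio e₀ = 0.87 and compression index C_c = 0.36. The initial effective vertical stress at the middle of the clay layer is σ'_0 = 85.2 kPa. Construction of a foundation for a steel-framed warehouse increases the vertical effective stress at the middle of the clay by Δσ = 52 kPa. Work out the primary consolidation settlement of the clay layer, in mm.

Final effective stress: σ'_f = σ'_0 + Δσ = 85.2 + 52 = 137.2 kPa.
Normally consolidated clay, so the full stress increment lies on the virgin compression line:
S_c = C_c·H/(1+e₀)·log₁₀(σ'_f/σ'_0) = 0.36×5.6/(1+0.87)×log₁₀(137.2/85.2)
    = 1.0781 × 0.20691 = 0.2231 m

S_c ≈ 223 mm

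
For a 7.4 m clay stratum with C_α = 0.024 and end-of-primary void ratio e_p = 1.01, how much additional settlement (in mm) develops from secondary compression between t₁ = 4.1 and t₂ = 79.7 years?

S_s ≈ 114 mm

Secondary compression: S_s = C_α·H/(1+e_p)·log₁₀(t₂/t₁)
S_s = 0.024×7.4/(1+1.01)×log₁₀(79.7/4.1)
    = 0.08836 × 1.289 = 0.1139 m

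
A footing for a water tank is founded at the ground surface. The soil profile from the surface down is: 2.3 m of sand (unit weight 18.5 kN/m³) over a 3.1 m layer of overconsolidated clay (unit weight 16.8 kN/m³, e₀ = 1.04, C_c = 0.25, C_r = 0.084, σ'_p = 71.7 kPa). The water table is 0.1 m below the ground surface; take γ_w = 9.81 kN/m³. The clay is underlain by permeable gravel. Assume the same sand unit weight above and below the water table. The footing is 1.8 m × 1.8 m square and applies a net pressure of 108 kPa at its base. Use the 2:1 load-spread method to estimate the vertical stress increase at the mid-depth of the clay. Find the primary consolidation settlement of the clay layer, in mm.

S_c ≈ 16.4 mm

Mid-depth of clay below the ground surface: z = 2.3 + 3.1/2 = 3.85 m.
Total vertical stress at mid-clay: σ_v = 18.5×2.3 + 16.8×1.55 = 68.59 kPa.
Pore pressure: u = 9.81×(3.85 − 0.1) = 36.788 kPa.
Initial effective stress: σ'_0 = σ_v − u = 68.59 − 36.788 = 31.802 kPa.
Stress increase at mid-clay by the 2:1 spreading method:
Δσ = qBL/((B+z)(L+z)) = 108×1.8×1.8/((1.8+3.85)(1.8+3.85)) = 10.962 kPa
Final effective stress: σ'_f = 31.802 + 10.962 = 42.764 kPa.
σ'_f = 42.764 ≤ σ'_p = 71.7 kPa, so the clay remains overconsolidated and only the recompression index applies:
S_c = C_r·H/(1+e₀)·log₁₀(σ'_f/σ'_0) = 0.084×3.1/2.04×log₁₀(42.764/31.802)
    = 0.12765 × 0.12862 = 0.01642 m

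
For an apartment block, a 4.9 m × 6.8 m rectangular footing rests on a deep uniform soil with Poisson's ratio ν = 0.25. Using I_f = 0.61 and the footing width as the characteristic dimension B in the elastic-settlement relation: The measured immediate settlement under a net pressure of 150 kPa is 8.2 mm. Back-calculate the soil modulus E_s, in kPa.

S_e = q·B·(1−ν²)/E_s · I_f  ⇒  E_s = q·B·(1−ν²)·I_f / S_e.
E_s = 150 × 4.9 × 0.9375 × 0.61 / 0.0082 = 51260 kPa

E_s ≈ 51300 kPa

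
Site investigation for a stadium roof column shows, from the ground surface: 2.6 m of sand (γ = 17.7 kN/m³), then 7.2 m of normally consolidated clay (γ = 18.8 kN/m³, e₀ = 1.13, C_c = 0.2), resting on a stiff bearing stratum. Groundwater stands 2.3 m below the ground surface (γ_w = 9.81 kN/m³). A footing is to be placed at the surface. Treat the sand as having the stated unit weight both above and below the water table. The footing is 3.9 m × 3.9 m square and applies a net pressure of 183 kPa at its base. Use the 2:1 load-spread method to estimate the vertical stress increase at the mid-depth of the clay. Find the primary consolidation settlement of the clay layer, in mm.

Mid-depth of clay below the ground surface: z = 2.6 + 7.2/2 = 6.2 m.
Total vertical stress at mid-clay: σ_v = 17.7×2.6 + 18.8×3.6 = 113.7 kPa.
Pore pressure: u = 9.81×(6.2 − 2.3) = 38.259 kPa.
Initial effective stress: σ'_0 = σ_v − u = 113.7 − 38.259 = 75.441 kPa.
Stress increase at mid-clay by the 2:1 spreading method:
Δσ = qBL/((B+z)(L+z)) = 183×3.9×3.9/((3.9+6.2)(3.9+6.2)) = 27.286 kPa
Final effective stress: σ'_f = σ'_0 + Δσ = 75.441 + 27.286 = 102.73 kPa.
Normally consolidated clay, so the full stress increment lies on the virgin compression line:
S_c = C_c·H/(1+e₀)·log₁₀(σ'_f/σ'_0) = 0.2×7.2/(1+1.13)×log₁₀(102.73/75.441)
    = 0.67606 × 0.13409 = 0.09065 m

S_c ≈ 90.7 mm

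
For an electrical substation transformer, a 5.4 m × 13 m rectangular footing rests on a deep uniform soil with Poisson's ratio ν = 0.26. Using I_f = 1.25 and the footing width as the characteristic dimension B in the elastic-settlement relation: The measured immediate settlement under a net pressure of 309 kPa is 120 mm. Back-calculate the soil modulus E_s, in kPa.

E_s ≈ 16200 kPa

S_e = q·B·(1−ν²)/E_s · I_f  ⇒  E_s = q·B·(1−ν²)·I_f / S_e.
E_s = 309 × 5.4 × 0.9324 × 1.25 / 0.12 = 16210 kPa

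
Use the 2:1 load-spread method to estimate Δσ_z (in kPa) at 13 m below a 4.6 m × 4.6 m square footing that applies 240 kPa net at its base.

Δσ_z ≈ 16.4 kPa

By the 2:1 method the load spreads at 1 horizontal : 2 vertical, so at depth z the loaded area has grown by z in each plan dimension:
Δσ = qBL/((B+z)(L+z)) = 240×4.6×4.6/((4.6+13)(4.6+13)) = 16.395 kPa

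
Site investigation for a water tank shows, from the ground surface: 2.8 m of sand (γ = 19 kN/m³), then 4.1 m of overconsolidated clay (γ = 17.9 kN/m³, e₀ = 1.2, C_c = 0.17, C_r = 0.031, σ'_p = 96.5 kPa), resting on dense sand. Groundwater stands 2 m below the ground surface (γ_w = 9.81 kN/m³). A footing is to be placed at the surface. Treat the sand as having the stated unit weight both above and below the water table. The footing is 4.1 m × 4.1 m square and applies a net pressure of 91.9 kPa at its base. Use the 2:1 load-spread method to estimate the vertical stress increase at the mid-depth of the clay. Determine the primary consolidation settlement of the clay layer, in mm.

S_c ≈ 6.8 mm

Mid-depth of clay below the ground surface: z = 2.8 + 4.1/2 = 4.85 m.
Total vertical stress at mid-clay: σ_v = 19×2.8 + 17.9×2.05 = 89.895 kPa.
Pore pressure: u = 9.81×(4.85 − 2) = 27.959 kPa.
Initial effective stress: σ'_0 = σ_v − u = 89.895 − 27.959 = 61.936 kPa.
Stress increase at mid-clay by the 2:1 spreading method:
Δσ = qBL/((B+z)(L+z)) = 91.9×4.1×4.1/((4.1+4.85)(4.1+4.85)) = 19.286 kPa
Final effective stress: σ'_f = 61.936 + 19.286 = 81.222 kPa.
σ'_f = 81.222 ≤ σ'_p = 96.5 kPa, so the clay remains overconsolidated and only the recompression index applies:
S_c = C_r·H/(1+e₀)·log₁₀(σ'_f/σ'_0) = 0.031×4.1/2.2×log₁₀(81.222/61.936)
    = 0.057772 × 0.11773 = 0.006801 m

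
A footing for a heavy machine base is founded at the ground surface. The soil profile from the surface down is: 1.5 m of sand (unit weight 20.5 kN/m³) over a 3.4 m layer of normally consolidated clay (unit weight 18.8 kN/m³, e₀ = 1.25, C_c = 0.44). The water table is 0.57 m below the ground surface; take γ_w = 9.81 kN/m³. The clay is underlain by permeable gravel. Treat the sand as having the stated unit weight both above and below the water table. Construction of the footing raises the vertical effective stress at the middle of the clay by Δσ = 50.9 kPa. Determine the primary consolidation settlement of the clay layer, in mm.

S_c ≈ 250 mm

Mid-depth of clay below the ground surface: z = 1.5 + 3.4/2 = 3.2 m.
Total vertical stress at mid-clay: σ_v = 20.5×1.5 + 18.8×1.7 = 62.71 kPa.
Pore pressure: u = 9.81×(3.2 − 0.57) = 25.8 kPa.
Initial effective stress: σ'_0 = σ_v − u = 62.71 − 25.8 = 36.91 kPa.
Final effective stress: σ'_f = σ'_0 + Δσ = 36.91 + 50.9 = 87.81 kPa.
Normally consolidated clay, so the full stress increment lies on the virgin compression line:
S_c = C_c·H/(1+e₀)·log₁₀(σ'_f/σ'_0) = 0.44×3.4/(1+1.25)×log₁₀(87.81/36.91)
    = 0.66489 × 0.3764 = 0.2503 m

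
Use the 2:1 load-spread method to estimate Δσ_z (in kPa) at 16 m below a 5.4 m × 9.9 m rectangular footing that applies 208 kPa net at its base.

By the 2:1 method the load spreads at 1 horizontal : 2 vertical, so at depth z the loaded area has grown by z in each plan dimension:
Δσ = qBL/((B+z)(L+z)) = 208×5.4×9.9/((5.4+16)(9.9+16)) = 20.062 kPa

Δσ_z ≈ 20.1 kPa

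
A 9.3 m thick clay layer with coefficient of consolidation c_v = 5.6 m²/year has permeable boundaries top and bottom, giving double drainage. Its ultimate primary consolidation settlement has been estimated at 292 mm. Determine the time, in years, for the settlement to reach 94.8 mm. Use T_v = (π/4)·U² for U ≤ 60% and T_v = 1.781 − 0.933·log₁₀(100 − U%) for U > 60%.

Drainage path length: H_d = H/2 = 4.65 m (double drainage).
U = S(t)/S_ult = 94.8/292 = 0.3247.
U ≤ 60%: T_v = (π/4)·U² = (π/4)×0.32466² = 0.082783.
t = T_v·H_d²/c_v = 0.082783×4.65²/5.6 = 0.3196 years.

t ≈ 0.32 years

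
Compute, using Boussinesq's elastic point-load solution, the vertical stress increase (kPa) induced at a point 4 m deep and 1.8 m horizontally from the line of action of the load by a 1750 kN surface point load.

Δσ_z ≈ 32.9 kPa

Boussinesq vertical stress below a point load on an elastic half-space:
Δσ_z = 3P/(2πz²) · [1 + (r/z)²]^(−5/2)
r/z = 1.8/4 = 0.45; [1+(r/z)²]^(−5/2) = 0.63065.
Δσ_z = 3×1750/(2π×4²) × 0.63065 = 52.223 × 0.63065 = 32.93 kPa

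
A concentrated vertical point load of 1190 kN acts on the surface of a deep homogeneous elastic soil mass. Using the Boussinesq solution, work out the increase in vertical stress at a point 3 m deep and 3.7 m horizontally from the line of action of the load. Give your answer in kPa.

Boussinesq vertical stress below a point load on an elastic half-space:
Δσ_z = 3P/(2πz²) · [1 + (r/z)²]^(−5/2)
r/z = 3.7/3 = 1.2333; [1+(r/z)²]^(−5/2) = 0.099088.
Δσ_z = 3×1190/(2π×3²) × 0.099088 = 63.131 × 0.099088 = 6.256 kPa

Δσ_z ≈ 6.26 kPa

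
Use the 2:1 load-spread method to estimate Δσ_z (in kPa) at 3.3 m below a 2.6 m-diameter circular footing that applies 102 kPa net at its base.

By the 2:1 method the load spreads at 1 horizontal : 2 vertical, so at depth z the loaded area has grown by z in each plan dimension:
Δσ ≈ qD²/(D+z)² = 102×2.6²/(2.6+3.3)² = 19.808 kPa

Δσ_z ≈ 19.8 kPa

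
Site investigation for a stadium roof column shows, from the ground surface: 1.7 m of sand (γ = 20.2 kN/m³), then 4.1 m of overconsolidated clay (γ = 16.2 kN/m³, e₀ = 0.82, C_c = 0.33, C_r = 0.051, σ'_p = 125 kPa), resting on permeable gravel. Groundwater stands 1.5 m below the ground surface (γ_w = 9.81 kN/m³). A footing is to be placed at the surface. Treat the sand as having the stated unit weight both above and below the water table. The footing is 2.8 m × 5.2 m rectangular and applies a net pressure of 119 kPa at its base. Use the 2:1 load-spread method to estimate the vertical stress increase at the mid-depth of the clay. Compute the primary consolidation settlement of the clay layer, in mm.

S_c ≈ 25 mm

Mid-depth of clay below the ground surface: z = 1.7 + 4.1/2 = 3.75 m.
Total vertical stress at mid-clay: σ_v = 20.2×1.7 + 16.2×2.05 = 67.55 kPa.
Pore pressure: u = 9.81×(3.75 − 1.5) = 22.073 kPa.
Initial effective stress: σ'_0 = σ_v − u = 67.55 − 22.073 = 45.477 kPa.
Stress increase at mid-clay by the 2:1 spreading method:
Δσ = qBL/((B+z)(L+z)) = 119×2.8×5.2/((2.8+3.75)(5.2+3.75)) = 29.556 kPa
Final effective stress: σ'_f = 45.477 + 29.556 = 75.033 kPa.
σ'_f = 75.033 ≤ σ'_p = 125 kPa, so the clay remains overconsolidated and only the recompression index applies:
S_c = C_r·H/(1+e₀)·log₁₀(σ'_f/σ'_0) = 0.051×4.1/1.82×log₁₀(75.033/45.477)
    = 0.11489 × 0.21746 = 0.02498 m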